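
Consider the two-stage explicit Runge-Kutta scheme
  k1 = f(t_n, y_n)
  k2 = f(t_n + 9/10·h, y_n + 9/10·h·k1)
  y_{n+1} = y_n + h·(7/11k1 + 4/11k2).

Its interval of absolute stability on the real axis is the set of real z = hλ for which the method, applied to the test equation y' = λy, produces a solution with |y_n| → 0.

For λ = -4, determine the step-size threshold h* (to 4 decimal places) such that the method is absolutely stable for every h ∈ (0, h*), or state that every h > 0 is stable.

Set f=λy, z=hλ:
  k1=λy_n ⇒ h·k1=z·y_n;  k2=λ(1+9/10z)y_n ⇒ h·k2=z(1+9/10z)y_n
  y_{n+1}/y_n = 1 + 7/11z + 4/11z(1+9/10z) = 1 + z + 18/55z²
  so R(z) = 1 + z + 18/55z².

Solve |R(x)|<1 on ℝ⁻.
x=-1.15: |R|=0.2828
R=1: x+18/55x²=0 ⇒ x=−55/18=-3.0556; min R=1−1/(4·18/55)=0.2361>−1
Confirm numerically:
  x=-2.668: |R|=0.66160 <1
  x=-1.868: |R|=0.27399 <1
  x=-1.586: |R|=0.23722 <1
  x=-3.125: |R|=1.07102 >1
  x=-3.086: |R|=1.03075 >1
So |R|<1 on (-3.0556, 0).

(-3.0556,0); λ=-4 ⇒ h* = (55/18)/4 = 0.7639.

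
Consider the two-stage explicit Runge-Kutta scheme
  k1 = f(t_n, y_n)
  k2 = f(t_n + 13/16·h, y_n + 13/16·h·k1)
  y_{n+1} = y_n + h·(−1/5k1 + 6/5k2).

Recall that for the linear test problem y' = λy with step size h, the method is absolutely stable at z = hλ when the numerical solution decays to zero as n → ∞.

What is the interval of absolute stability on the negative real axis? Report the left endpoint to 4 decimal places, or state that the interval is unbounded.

z∈(-1.0256,0).

With y'=λy (z=hλ):
  k1=λy_n ⇒ h·k1=z·y_n;  k2=λ(1+13/16z)y_n ⇒ h·k2=z(1+13/16z)y_n
  y_{n+1}/y_n = 1 − 1/5z + 6/5z(1+13/16z) = 1 + z + 39/40z²
  so R(z) = 1 + z + 39/40z².

Need |R(x)|<1, x<0.
x=-1.54: |R|=1.7723
R=1: x+39/40x²=0 ⇒ x=−40/39=-1.0256; min R=1−1/(4·39/40)=0.7436>−1
Confirm numerically:
  x=-0.996: |R|=0.97122 <1
  x=-0.703: |R|=0.77885 <1
  x=-0.567: |R|=0.74645 <1
  x=-0.412: |R|=0.75350 <1
  x=-1.570: |R|=1.83328 >1
  x=-1.532: |R|=1.75635 >1
  x=-1.214: |R|=1.22295 >1
Stable set (-1.0256, 0).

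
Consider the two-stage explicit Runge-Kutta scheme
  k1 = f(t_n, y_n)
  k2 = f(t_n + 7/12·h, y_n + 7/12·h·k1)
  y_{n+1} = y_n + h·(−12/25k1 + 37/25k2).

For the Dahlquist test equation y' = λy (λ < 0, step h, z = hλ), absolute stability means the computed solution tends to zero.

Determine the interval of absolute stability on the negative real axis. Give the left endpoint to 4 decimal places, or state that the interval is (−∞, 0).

z∈(-1.1583,0).

On y'=λy, z=hλ:
  k1=λy_n ⇒ h·k1=z·y_n;  k2=λ(1+7/12z)y_n ⇒ h·k2=z(1+7/12z)y_n
  y_{n+1}/y_n = 1 − 12/25z + 37/25z(1+7/12z) = 1 + z + 259/300z²
  ⇒ R(z) = 1 + z + 259/300z².

Boundary: |R(x)|=1, x<0.
x=-1.54: |R|=1.5075
R=1: x+259/300x²=0 ⇒ x=−300/259=-1.1583; min R=1−1/(4·259/300)=0.7104>−1
Confirm numerically:
  x=-1.028: |R|=0.88436 <1
  x=-0.877: |R|=0.78701 <1
  x=-0.471: |R|=0.72052 <1
  x=-1.623: |R|=1.65113 >1
  x=-1.506: |R|=1.45207 >1
Stable set (-1.1583, 0).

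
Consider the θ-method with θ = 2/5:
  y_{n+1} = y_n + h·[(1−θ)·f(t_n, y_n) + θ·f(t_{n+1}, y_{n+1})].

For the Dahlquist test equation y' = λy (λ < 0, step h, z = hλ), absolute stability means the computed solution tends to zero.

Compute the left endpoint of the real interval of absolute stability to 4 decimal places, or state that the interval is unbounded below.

Set f=λy, z=hλ:
  y_{n+1} = y_n + z·[3/5·y_n + 2/5·y_{n+1}] ⇒ (1 − 2/5z)y_{n+1} = (1 + 3/5z)y_n
  Hence R(z) = (1 + 3/5z)/(1 − 2/5z).

Boundary: |R(x)|=1, x<0.
x=-1.29: |R|=0.1491
R=−1: 1+3/5x = −1+2/5x ⇒ -1/5x=2 ⇒ x=2/(-1/5)=-10.0000
Confirm numerically:
  x=-8.657: |R|=0.93981 <1
  x=-8.151: |R|=0.91320 <1
  x=-6.818: |R|=0.82926 <1
  x=-4.611: |R|=0.62108 <1
  x=-10.585: |R|=1.02235 >1
  x=-10.425: |R|=1.01644 >1
So |R|<1 on (-10.0000, 0).

left endpoint -10.0000.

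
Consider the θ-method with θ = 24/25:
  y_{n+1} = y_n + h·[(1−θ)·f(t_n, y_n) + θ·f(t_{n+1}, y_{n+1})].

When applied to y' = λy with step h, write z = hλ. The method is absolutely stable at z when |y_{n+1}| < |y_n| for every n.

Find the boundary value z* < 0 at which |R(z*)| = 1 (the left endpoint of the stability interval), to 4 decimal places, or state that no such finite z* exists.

Set f=λy, z=hλ:
  y_{n+1} = y_n + z·[1/25·y_n + 24/25·y_{n+1}] ⇒ (1 − 24/25z)y_{n+1} = (1 + 1/25z)y_n
  Hence R(z) = (1 + 1/25z)/(1 − 24/25z).

Solve |R(x)|<1 on ℝ⁻.
x=-1.69: |R|=0.3556
x=-2: |R|=0.3151
x=-10: |R|=0.0566
x=-100: |R|=0.0309
θ=24/25≥1/2 ⇒ |1+1/25x|<|1−24/25x| ∀x<0 ⇒ stable on all of ℝ⁻.

unbounded; (−∞, 0).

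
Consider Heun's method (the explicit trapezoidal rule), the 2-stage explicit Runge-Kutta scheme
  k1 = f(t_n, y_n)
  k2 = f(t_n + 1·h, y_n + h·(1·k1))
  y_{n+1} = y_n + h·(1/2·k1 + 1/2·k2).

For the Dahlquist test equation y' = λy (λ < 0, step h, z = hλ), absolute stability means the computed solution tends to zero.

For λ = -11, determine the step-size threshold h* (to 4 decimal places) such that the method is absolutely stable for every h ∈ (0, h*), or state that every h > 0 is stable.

Test eqn y'=λy, z=hλ:
  order 2, 2-stage ⇒ R(z)=1+z+z^2/2
  (e.g. R(-1.68)=0.73120, |R|=0.73120)

Need |R(x)|<1, x<0.
x=-1.68: |R|=0.7312
|R(-1.29)|=0.5421 |R(-1.17)|=0.5144 |R(-1.15)|=0.5112
Bisect:
  x_lo=-2.7608 |R|=2.0501  x_hi=-0.2633 |R|=0.7714
  mid=-1.51203 |R|=0.63109 →hi
  mid=-2.13640 |R|=1.14570 →lo
  mid=-1.82422 |R|=0.83967 →hi
  mid=-1.98031 |R|=0.98050 →hi
  mid=-2.05835 |R|=1.06005 →lo
  mid=-2.01933 |R|=1.01952 →lo
  mid=-1.99982 |R|=0.99982 →hi
  mid=-2.00957 |R|=1.00962 →lo
  ...
  [-2.00012,-1.99997] ⇒ x*=-2.0000
Stable set (-2.0000, 0).

(-2.0000,0); λ=-11 ⇒ h* = 0.1818.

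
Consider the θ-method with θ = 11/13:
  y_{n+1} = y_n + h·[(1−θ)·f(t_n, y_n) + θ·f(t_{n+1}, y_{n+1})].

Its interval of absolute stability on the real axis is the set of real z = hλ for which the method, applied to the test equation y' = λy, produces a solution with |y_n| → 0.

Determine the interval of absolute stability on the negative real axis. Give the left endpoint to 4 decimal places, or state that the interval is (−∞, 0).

With y'=λy (z=hλ):
  y_{n+1} = y_n + z·[2/13·y_n + 11/13·y_{n+1}] ⇒ (1 − 11/13z)y_{n+1} = (1 + 2/13z)y_n
  Hence R(z) = (1 + 2/13z)/(1 − 11/13z).

Boundary: |R(x)|=1, x<0.
x=-1.07: |R|=0.4384
x=-2: |R|=0.2571
x=-10: |R|=0.0569
x=-100: |R|=0.1680
θ=11/13≥1/2 ⇒ |1+2/13x|<|1−11/13x| ∀x<0 ⇒ stable on all of ℝ⁻.

interval (−∞, 0).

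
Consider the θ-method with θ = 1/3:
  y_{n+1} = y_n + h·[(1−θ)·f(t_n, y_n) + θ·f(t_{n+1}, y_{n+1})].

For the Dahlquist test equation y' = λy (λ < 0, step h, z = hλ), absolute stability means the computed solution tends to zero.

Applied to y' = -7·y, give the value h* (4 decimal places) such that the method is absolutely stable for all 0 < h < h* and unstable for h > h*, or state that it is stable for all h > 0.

(-6.0000,0); λ=-7 ⇒ h* = (6)/7 = 0.8571.

On y'=λy, z=hλ:
  y_{n+1} = y_n + z·[2/3·y_n + 1/3·y_{n+1}] ⇒ (1 − 1/3z)y_{n+1} = (1 + 2/3z)y_n
  ⇒ R(z) = (1 + 2/3z)/(1 − 1/3z).

Boundary: |R(x)|=1, x<0.
x=-1.43: |R|=0.0316
R=−1: 1+2/3x = −1+1/3x ⇒ -1/3x=2 ⇒ x=2/(-1/3)=-6.0000
Confirm numerically:
  x=-5.819: |R|=0.97948 <1
  x=-4.242: |R|=0.75725 <1
  x=-4.030: |R|=0.71977 <1
  x=-6.438: |R|=1.04641 >1
  x=-6.095: |R|=1.01045 >1
Stable set (-6.0000, 0).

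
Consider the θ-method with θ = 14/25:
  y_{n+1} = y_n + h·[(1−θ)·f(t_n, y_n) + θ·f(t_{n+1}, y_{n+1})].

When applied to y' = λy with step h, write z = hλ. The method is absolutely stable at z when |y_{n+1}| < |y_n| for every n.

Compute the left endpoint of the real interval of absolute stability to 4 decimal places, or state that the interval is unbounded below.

interval (−∞, 0).

Set f=λy, z=hλ:
  y_{n+1} = y_n + z·[11/25·y_n + 14/25·y_{n+1}] ⇒ (1 − 14/25z)y_{n+1} = (1 + 11/25z)y_n
  ⇒ R(z) = (1 + 11/25z)/(1 − 14/25z).

Need |R(x)|<1, x<0.
x=-0.52: |R|=0.5973
x=-2: |R|=0.0566
x=-10: |R|=0.5152
x=-100: |R|=0.7544
θ=14/25≥1/2 ⇒ |1+11/25x|<|1−14/25x| ∀x<0 ⇒ stable on all of ℝ⁻.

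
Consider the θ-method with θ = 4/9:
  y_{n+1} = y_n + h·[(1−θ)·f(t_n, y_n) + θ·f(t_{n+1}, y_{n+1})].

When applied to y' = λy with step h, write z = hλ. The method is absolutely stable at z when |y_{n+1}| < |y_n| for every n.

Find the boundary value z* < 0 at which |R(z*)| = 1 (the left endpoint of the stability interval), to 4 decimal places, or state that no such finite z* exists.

left endpoint -18.0000.

On y'=λy, z=hλ:
  y_{n+1} = y_n + z·[5/9·y_n + 4/9·y_{n+1}] ⇒ (1 − 4/9z)y_{n+1} = (1 + 5/9z)y_n
  ⇒ R(z) = (1 + 5/9z)/(1 − 4/9z).

Find x<0 with |R(x)|<1.
x=-1.55: |R|=0.0822
R=−1: 1+5/9x = −1+4/9x ⇒ -1/9x=2 ⇒ x=2/(-1/9)=-18.0000
Confirm numerically:
  x=-16.824: |R|=0.98459 <1
  x=-15.211: |R|=0.96007 <1
  x=-10.320: |R|=0.84726 <1
  x=-9.061: |R|=0.80243 <1
  x=-18.116: |R|=1.00142 >1
  x=-18.021: |R|=1.00026 >1
Stable set (-18.0000, 0).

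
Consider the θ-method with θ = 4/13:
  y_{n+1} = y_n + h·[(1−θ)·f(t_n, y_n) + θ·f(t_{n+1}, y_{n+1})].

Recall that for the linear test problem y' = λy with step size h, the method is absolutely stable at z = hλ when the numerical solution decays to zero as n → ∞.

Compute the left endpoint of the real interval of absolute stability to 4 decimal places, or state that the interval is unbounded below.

z* = -5.2000.

With y'=λy (z=hλ):
  y_{n+1} = y_n + z·[9/13·y_n + 4/13·y_{n+1}] ⇒ (1 − 4/13z)y_{n+1} = (1 + 9/13z)y_n
  so R(z) = (1 + 9/13z)/(1 − 4/13z).

Boundary: |R(x)|=1, x<0.
x=-1.35: |R|=0.0462
R=−1: 1+9/13x = −1+4/13x ⇒ -5/13x=2 ⇒ x=2/(-5/13)=-5.2000
Confirm numerically:
  x=-4.948: |R|=0.96158 <1
  x=-3.607: |R|=0.70960 <1
  x=-3.370: |R|=0.65446 <1
  x=-5.799: |R|=1.08274 >1
  x=-5.763: |R|=1.07808 >1
  x=-5.316: |R|=1.01693 >1
Interval (-5.2000, 0).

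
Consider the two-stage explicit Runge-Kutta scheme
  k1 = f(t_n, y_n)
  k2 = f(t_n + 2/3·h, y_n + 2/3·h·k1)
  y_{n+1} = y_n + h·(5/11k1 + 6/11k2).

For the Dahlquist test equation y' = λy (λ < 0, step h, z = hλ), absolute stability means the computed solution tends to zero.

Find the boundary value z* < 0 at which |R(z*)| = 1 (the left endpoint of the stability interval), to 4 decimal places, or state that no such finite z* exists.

left endpoint -2.7500.

On y'=λy, z=hλ:
  k1=λy_n ⇒ h·k1=z·y_n;  k2=λ(1+2/3z)y_n ⇒ h·k2=z(1+2/3z)y_n
  y_{n+1}/y_n = 1 + 5/11z + 6/11z(1+2/3z) = 1 + z + 4/11z²
  so R(z) = 1 + z + 4/11z².

Boundary: |R(x)|=1, x<0.
x=-1.15: |R|=0.3309
R=1: x+4/11x²=0 ⇒ x=−11/4=-2.7500; min R=1−1/(4·4/11)=0.3125>−1
Confirm numerically:
  x=-2.436: |R|=0.72185 <1
  x=-1.950: |R|=0.43273 <1
  x=-1.221: |R|=0.32112 <1
  x=-1.183: |R|=0.32591 <1
  x=-3.263: |R|=1.60870 >1
  x=-3.134: |R|=1.43762 >1
  x=-3.012: |R|=1.28696 >1
Stable set (-2.7500, 0).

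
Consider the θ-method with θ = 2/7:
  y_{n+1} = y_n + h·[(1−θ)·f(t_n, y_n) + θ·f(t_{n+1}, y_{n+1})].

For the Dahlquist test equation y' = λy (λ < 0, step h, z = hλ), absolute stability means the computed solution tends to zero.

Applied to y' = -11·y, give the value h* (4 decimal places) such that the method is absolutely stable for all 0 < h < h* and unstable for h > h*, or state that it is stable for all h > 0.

(-4.6667,0); λ=-11 ⇒ h* = (14/3)/11 = 0.4242.

Set f=λy, z=hλ:
  y_{n+1} = y_n + z·[5/7·y_n + 2/7·y_{n+1}] ⇒ (1 − 2/7z)y_{n+1} = (1 + 5/7z)y_n
  Hence R(z) = (1 + 5/7z)/(1 − 2/7z).

Boundary: |R(x)|=1, x<0.
x=-0.9: |R|=0.2841
R=−1: 1+5/7x = −1+2/7x ⇒ -3/7x=2 ⇒ x=2/(-3/7)=-4.6667
Confirm numerically:
  x=-2.965: |R|=0.60518 <1
  x=-2.451: |R|=0.44152 <1
  x=-1.926: |R|=0.24235 <1
  x=-5.228: |R|=1.09647 >1
  x=-5.162: |R|=1.08578 >1
  x=-4.746: |R|=1.01443 >1
Interval (-4.6667, 0).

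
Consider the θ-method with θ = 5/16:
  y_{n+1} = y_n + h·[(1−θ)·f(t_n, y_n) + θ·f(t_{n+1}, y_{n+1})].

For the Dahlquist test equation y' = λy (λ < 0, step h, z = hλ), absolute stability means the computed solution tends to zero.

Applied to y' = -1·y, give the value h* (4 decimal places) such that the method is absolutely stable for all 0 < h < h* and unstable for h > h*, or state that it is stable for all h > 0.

(-5.3333,0); λ=-1 ⇒ h* = (16/3)/1 = 5.3333.

Set f=λy, z=hλ:
  y_{n+1} = y_n + z·[11/16·y_n + 5/16·y_{n+1}] ⇒ (1 − 5/16z)y_{n+1} = (1 + 11/16z)y_n
  Hence R(z) = (1 + 11/16z)/(1 − 5/16z).

Find x<0 with |R(x)|<1.
x=-1.53: |R|=0.0351
R=−1: 1+11/16x = −1+5/16x ⇒ -3/8x=2 ⇒ x=2/(-3/8)=-5.3333
Confirm numerically:
  x=-5.301: |R|=0.99544 <1
  x=-2.890: |R|=0.51856 <1
  x=-2.725: |R|=0.47173 <1
  x=-5.440: |R|=1.01481 >1
  x=-5.419: |R|=1.01193 >1
  x=-5.357: |R|=1.00332 >1
So |R|<1 on (-5.3333, 0).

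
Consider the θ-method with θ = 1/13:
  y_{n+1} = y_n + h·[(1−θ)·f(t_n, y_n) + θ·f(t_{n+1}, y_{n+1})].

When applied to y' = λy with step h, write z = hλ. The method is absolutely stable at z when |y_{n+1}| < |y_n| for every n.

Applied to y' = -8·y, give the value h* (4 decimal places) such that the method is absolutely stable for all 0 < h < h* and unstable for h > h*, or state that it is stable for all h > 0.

With y'=λy (z=hλ):
  y_{n+1} = y_n + z·[12/13·y_n + 1/13·y_{n+1}] ⇒ (1 − 1/13z)y_{n+1} = (1 + 12/13z)y_n
  Hence R(z) = (1 + 12/13z)/(1 − 1/13z).

Need |R(x)|<1, x<0.
x=-1.63: |R|=0.4484
R=−1: 1+12/13x = −1+1/13x ⇒ -11/13x=2 ⇒ x=2/(-11/13)=-2.3636
Confirm numerically:
  x=-2.086: |R|=0.79756 <1
  x=-1.681: |R|=0.48852 <1
  x=-1.680: |R|=0.48774 <1
  x=-2.828: |R|=1.32272 >1
  x=-2.557: |R|=1.13672 >1
  x=-2.528: |R|=1.11643 >1
Stable set (-2.3636, 0).

(-2.3636,0); λ=-8 ⇒ h* = (26/11)/8 = 0.2955.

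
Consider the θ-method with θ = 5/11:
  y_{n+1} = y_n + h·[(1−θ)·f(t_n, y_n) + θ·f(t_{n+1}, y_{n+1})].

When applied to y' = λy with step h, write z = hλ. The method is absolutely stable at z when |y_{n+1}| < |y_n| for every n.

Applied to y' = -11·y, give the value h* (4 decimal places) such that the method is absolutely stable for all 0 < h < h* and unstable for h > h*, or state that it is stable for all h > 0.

(-22.0000,0); λ=-11 ⇒ h* = (22)/11 = 2.0000.

With y'=λy (z=hλ):
  y_{n+1} = y_n + z·[6/11·y_n + 5/11·y_{n+1}] ⇒ (1 − 5/11z)y_{n+1} = (1 + 6/11z)y_n
  ⇒ R(z) = (1 + 6/11z)/(1 − 5/11z).

Boundary: |R(x)|=1, x<0.
x=-0.9: |R|=0.3613
R=−1: 1+6/11x = −1+5/11x ⇒ -1/11x=2 ⇒ x=2/(-1/11)=-22.0000
Confirm numerically:
  x=-19.338: |R|=0.97528 <1
  x=-17.965: |R|=0.95998 <1
  x=-14.970: |R|=0.91811 <1
  x=-11.738: |R|=0.85275 <1
  x=-22.594: |R|=1.00479 >1
  x=-22.131: |R|=1.00108 >1
Stable set (-22.0000, 0).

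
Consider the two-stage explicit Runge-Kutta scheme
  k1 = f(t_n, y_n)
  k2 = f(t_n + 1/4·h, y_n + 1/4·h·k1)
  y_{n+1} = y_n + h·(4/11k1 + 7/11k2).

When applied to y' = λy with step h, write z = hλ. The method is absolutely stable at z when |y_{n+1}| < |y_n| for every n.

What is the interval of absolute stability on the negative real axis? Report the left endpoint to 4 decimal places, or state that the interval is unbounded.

On y'=λy, z=hλ:
  k1=λy_n ⇒ h·k1=z·y_n;  k2=λ(1+1/4z)y_n ⇒ h·k2=z(1+1/4z)y_n
  y_{n+1}/y_n = 1 + 4/11z + 7/11z(1+1/4z) = 1 + z + 7/44z²
  so R(z) = 1 + z + 7/44z².

Need |R(x)|<1, x<0.
x=-0.99: |R|=0.1659
R=1: x+7/44x²=0 ⇒ x=−44/7=-6.2857; min R=1−1/(4·7/44)=-0.5714>−1
Confirm numerically:
  x=-5.928: |R|=0.66264 <1
  x=-5.874: |R|=0.61525 <1
  x=-4.958: |R|=0.04726 <1
  x=-3.649: |R|=0.53067 <1
  x=-6.701: |R|=1.44272 >1
  x=-6.454: |R|=1.17279 >1
Interval (-6.2857, 0).

z∈(-6.2857,0).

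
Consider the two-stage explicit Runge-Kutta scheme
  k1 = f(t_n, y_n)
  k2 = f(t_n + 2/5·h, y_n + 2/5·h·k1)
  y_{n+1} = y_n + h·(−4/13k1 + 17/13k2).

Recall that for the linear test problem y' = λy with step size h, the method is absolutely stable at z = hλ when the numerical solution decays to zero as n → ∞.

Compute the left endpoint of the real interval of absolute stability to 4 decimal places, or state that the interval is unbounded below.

Test eqn y'=λy, z=hλ:
  k1=λy_n ⇒ h·k1=z·y_n;  k2=λ(1+2/5z)y_n ⇒ h·k2=z(1+2/5z)y_n
  y_{n+1}/y_n = 1 − 4/13z + 17/13z(1+2/5z) = 1 + z + 34/65z²
  ⇒ R(z) = 1 + z + 34/65z².

Need |R(x)|<1, x<0.
x=-1.33: |R|=0.5953
R=1: x+34/65x²=0 ⇒ x=−65/34=-1.9118; min R=1−1/(4·34/65)=0.5221>−1
Confirm numerically:
  x=-1.874: |R|=0.96298 <1
  x=-1.556: |R|=0.71044 <1
  x=-1.388: |R|=0.61973 <1
  x=-2.314: |R|=1.48687 >1
  x=-2.241: |R|=1.38593 >1
  x=-2.108: |R|=1.21638 >1
So |R|<1 on (-1.9118, 0).

z* = -1.9118.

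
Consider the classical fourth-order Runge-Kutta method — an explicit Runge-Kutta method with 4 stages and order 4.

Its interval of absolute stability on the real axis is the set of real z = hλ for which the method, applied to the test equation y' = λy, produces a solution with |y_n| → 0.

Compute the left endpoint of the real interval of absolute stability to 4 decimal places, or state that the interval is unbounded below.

left endpoint -2.7853.

On y'=λy, z=hλ:
  order 4, 4-stage ⇒ R(z)=1+z+z^2/2+z^3/6+z^4/24
  (e.g. R(-0.45)=0.63777, |R|=0.63777)

Need |R(x)|<1, x<0.
x=-0.45: |R|=0.6378
|R(-2.49)|=0.6387 |R(-1.79)|=0.2839 |R(-1.15)|=0.3306
Bisect:
  x_lo=-3.4577 |R|=2.5860  x_hi=-0.1007 |R|=0.9042
  mid=-1.77916 |R|=0.28241 →hi
  mid=-2.61842 |R|=0.77621 →hi
  mid=-3.03805 |R|=1.45292 →lo
  mid=-2.82823 |R|=1.06669 →lo
  mid=-2.72333 |R|=0.91052 →hi
  mid=-2.77578 |R|=0.98575 →hi
  mid=-2.80201 |R|=1.02549 →lo
  mid=-2.78889 |R|=1.00544 →lo
  mid=-2.78234 |R|=0.99555 →hi
  ...
  [-2.78541,-2.78520] ⇒ x*=-2.7853
Interval (-2.7853, 0).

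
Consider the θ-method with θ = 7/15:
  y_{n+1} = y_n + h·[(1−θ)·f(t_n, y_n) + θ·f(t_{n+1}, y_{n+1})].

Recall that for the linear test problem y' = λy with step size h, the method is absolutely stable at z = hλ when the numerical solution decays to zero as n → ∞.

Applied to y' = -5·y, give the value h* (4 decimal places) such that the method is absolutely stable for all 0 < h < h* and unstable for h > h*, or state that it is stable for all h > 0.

Set f=λy, z=hλ:
  y_{n+1} = y_n + z·[8/15·y_n + 7/15·y_{n+1}] ⇒ (1 − 7/15z)y_{n+1} = (1 + 8/15z)y_n
  Hence R(z) = (1 + 8/15z)/(1 − 7/15z).

Need |R(x)|<1, x<0.
x=-0.57: |R|=0.5498
R=−1: 1+8/15x = −1+7/15x ⇒ -1/15x=2 ⇒ x=2/(-1/15)=-30.0000
Confirm numerically:
  x=-28.998: |R|=0.99540 <1
  x=-18.514: |R|=0.92057 <1
  x=-17.542: |R|=0.90959 <1
  x=-30.534: |R|=1.00233 >1
  x=-30.506: |R|=1.00221 >1
  x=-30.383: |R|=1.00168 >1
Stable set (-30.0000, 0).

(-30.0000,0); λ=-5 ⇒ h* = (30)/5 = 6.0000.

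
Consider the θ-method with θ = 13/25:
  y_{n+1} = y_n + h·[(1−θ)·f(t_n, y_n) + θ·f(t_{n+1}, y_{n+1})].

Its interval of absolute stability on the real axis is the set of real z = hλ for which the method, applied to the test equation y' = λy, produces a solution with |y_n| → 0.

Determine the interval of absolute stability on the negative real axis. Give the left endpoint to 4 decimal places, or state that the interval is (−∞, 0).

(−∞, 0) — no finite endpoint.

With y'=λy (z=hλ):
  y_{n+1} = y_n + z·[12/25·y_n + 13/25·y_{n+1}] ⇒ (1 − 13/25z)y_{n+1} = (1 + 12/25z)y_n
  ⇒ R(z) = (1 + 12/25z)/(1 − 13/25z).

Solve |R(x)|<1 on ℝ⁻.
x=-0.35: |R|=0.7039
x=-2: |R|=0.0196
x=-10: |R|=0.6129
x=-100: |R|=0.8868
θ=13/25≥1/2 ⇒ |1+12/25x|<|1−13/25x| ∀x<0 ⇒ interval (−∞,0).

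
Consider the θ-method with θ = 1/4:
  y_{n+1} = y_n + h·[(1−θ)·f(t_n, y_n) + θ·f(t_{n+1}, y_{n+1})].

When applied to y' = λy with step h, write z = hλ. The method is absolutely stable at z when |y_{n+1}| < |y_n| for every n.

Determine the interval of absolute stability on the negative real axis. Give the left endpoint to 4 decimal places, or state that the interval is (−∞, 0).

Test eqn y'=λy, z=hλ:
  y_{n+1} = y_n + z·[3/4·y_n + 1/4·y_{n+1}] ⇒ (1 − 1/4z)y_{n+1} = (1 + 3/4z)y_n
  Hence R(z) = (1 + 3/4z)/(1 − 1/4z).

Solve |R(x)|<1 on ℝ⁻.
x=-0.4: |R|=0.6364
R=−1: 1+3/4x = −1+1/4x ⇒ -1/2x=2 ⇒ x=2/(-1/2)=-4.0000
Confirm numerically:
  x=-3.442: |R|=0.85004 <1
  x=-2.886: |R|=0.67644 <1
  x=-1.711: |R|=0.19839 <1
  x=-4.353: |R|=1.08452 >1
  x=-4.305: |R|=1.07345 >1
  x=-4.262: |R|=1.06342 >1
Interval (-4.0000, 0).

z∈(-4.0000,0).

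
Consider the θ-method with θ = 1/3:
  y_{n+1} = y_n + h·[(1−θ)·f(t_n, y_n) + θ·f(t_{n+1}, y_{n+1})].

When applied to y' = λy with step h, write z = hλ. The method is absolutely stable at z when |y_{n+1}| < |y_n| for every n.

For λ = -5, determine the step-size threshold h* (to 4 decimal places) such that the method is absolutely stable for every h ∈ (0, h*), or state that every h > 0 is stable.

With y'=λy (z=hλ):
  y_{n+1} = y_n + z·[2/3·y_n + 1/3·y_{n+1}] ⇒ (1 − 1/3z)y_{n+1} = (1 + 2/3z)y_n
  so R(z) = (1 + 2/3z)/(1 − 1/3z).

Boundary: |R(x)|=1, x<0.
x=-0.8: |R|=0.3684
R=−1: 1+2/3x = −1+1/3x ⇒ -1/3x=2 ⇒ x=2/(-1/3)=-6.0000
Confirm numerically:
  x=-4.736: |R|=0.83661 <1
  x=-3.517: |R|=0.61900 <1
  x=-3.265: |R|=0.56345 <1
  x=-6.425: |R|=1.04509 >1
  x=-6.353: |R|=1.03774 >1
So |R|<1 on (-6.0000, 0).

(-6.0000,0); λ=-5 ⇒ h* = (6)/5 = 1.2000.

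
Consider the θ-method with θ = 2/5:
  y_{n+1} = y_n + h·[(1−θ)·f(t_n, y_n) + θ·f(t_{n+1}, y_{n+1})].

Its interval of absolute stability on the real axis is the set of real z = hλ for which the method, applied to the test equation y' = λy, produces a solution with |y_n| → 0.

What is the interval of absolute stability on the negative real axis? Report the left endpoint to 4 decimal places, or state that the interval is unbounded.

On y'=λy, z=hλ:
  y_{n+1} = y_n + z·[3/5·y_n + 2/5·y_{n+1}] ⇒ (1 − 2/5z)y_{n+1} = (1 + 3/5z)y_n
  Hence R(z) = (1 + 3/5z)/(1 − 2/5z).

Find x<0 with |R(x)|<1.
x=-1.19: |R|=0.1938
R=−1: 1+3/5x = −1+2/5x ⇒ -1/5x=2 ⇒ x=2/(-1/5)=-10.0000
Confirm numerically:
  x=-9.875: |R|=0.99495 <1
  x=-7.728: |R|=0.88893 <1
  x=-5.818: |R|=0.74862 <1
  x=-10.441: |R|=1.01704 >1
  x=-10.363: |R|=1.01411 >1
  x=-10.042: |R|=1.00167 >1
Stable set (-10.0000, 0).

(-10.0000, 0).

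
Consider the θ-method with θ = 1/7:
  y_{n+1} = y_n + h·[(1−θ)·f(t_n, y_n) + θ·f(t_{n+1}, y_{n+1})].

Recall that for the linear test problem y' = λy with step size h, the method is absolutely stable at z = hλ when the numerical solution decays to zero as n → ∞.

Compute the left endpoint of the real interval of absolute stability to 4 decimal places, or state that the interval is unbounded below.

Set f=λy, z=hλ:
  y_{n+1} = y_n + z·[6/7·y_n + 1/7·y_{n+1}] ⇒ (1 − 1/7z)y_{n+1} = (1 + 6/7z)y_n
  R(z) = (1 + 6/7z)/(1 − 1/7z).

Find x<0 with |R(x)|<1.
x=-1.71: |R|=0.3743
R=−1: 1+6/7x = −1+1/7x ⇒ -5/7x=2 ⇒ x=2/(-5/7)=-2.8000
Confirm numerically:
  x=-1.960: |R|=0.53125 <1
  x=-1.919: |R|=0.50611 <1
  x=-1.328: |R|=0.11623 <1
  x=-3.081: |R|=1.13937 >1
  x=-2.944: |R|=1.07241 >1
  x=-2.834: |R|=1.01729 >1
Interval (-2.8000, 0).

z* = -2.8000.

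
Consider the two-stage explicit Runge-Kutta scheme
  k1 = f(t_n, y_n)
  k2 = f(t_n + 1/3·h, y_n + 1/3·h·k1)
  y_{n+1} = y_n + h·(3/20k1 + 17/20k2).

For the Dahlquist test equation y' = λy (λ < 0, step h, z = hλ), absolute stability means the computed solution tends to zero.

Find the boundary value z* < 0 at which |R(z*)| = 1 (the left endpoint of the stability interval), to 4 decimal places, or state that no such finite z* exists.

z* = -3.5294.

Test eqn y'=λy, z=hλ:
  k1=λy_n ⇒ h·k1=z·y_n;  k2=λ(1+1/3z)y_n ⇒ h·k2=z(1+1/3z)y_n
  y_{n+1}/y_n = 1 + 3/20z + 17/20z(1+1/3z) = 1 + z + 17/60z²
  R(z) = 1 + z + 17/60z².

Need |R(x)|<1, x<0.
x=-1.2: |R|=0.2080
R=1: x+17/60x²=0 ⇒ x=−60/17=-3.5294; min R=1−1/(4·17/60)=0.1176>−1
Confirm numerically:
  x=-2.130: |R|=0.15545 <1
  x=-1.916: |R|=0.12413 <1
  x=-1.803: |R|=0.11806 <1
  x=-1.721: |R|=0.11819 <1
  x=-3.995: |R|=1.52701 >1
  x=-3.770: |R|=1.25699 >1
  x=-3.736: |R|=1.21868 >1
Stable set (-3.5294, 0).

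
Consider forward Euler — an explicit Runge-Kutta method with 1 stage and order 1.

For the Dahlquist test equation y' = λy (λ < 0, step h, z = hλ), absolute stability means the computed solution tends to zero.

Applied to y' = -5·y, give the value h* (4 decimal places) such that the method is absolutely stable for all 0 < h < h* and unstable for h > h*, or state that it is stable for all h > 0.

Test eqn y'=λy, z=hλ:
  order 1, 1-stage ⇒ R(z)=1+z
  (e.g. R(-1.04)=-0.04000, |R|=0.04000)

Need |R(x)|<1, x<0.
x=-1.04: |R|=0.0400
|R(-2.13)|=1.1300 |R(-2.1)|=1.1000 |R(-1.82)|=0.8200
Bisect:
  x_lo=-2.8927 |R|=1.8927  x_hi=-0.1169 |R|=0.8831
  mid=-1.50478 |R|=0.50478 →hi
  mid=-2.19872 |R|=1.19872 →lo
  mid=-1.85175 |R|=0.85175 →hi
  mid=-2.02524 |R|=1.02524 →lo
  mid=-1.93849 |R|=0.93849 →hi
  mid=-1.98187 |R|=0.98187 →hi
  mid=-2.00355 |R|=1.00355 →lo
  mid=-1.99271 |R|=0.99271 →hi
  mid=-1.99813 |R|=0.99813 →hi
  mid=-2.00084 |R|=1.00084 →lo
  ...
  [-2.00016,-1.99999] ⇒ x*=-2.0000
Interval (-2.0000, 0).

(-2.0000,0); λ=-5 ⇒ h* = 0.4000.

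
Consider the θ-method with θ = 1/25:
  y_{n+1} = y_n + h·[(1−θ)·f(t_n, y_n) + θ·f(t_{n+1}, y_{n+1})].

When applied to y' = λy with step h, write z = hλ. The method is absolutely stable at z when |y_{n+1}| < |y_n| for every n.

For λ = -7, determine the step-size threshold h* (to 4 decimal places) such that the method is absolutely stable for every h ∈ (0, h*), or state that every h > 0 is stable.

(-2.1739,0); λ=-7 ⇒ h* = (50/23)/7 = 0.3106.

On y'=λy, z=hλ:
  y_{n+1} = y_n + z·[24/25·y_n + 1/25·y_{n+1}] ⇒ (1 − 1/25z)y_{n+1} = (1 + 24/25z)y_n
  ⇒ R(z) = (1 + 24/25z)/(1 − 1/25z).

Find x<0 with |R(x)|<1.
x=-1.45: |R|=0.3705
R=−1: 1+24/25x = −1+1/25x ⇒ -23/25x=2 ⇒ x=2/(-23/25)=-2.1739
Confirm numerically:
  x=-2.136: |R|=0.96787 <1
  x=-1.980: |R|=0.83469 <1
  x=-1.512: |R|=0.42577 <1
  x=-0.878: |R|=0.15179 <1
  x=-2.733: |R|=1.46367 >1
  x=-2.360: |R|=1.15643 >1
  x=-2.239: |R|=1.05496 >1
Stable set (-2.1739, 0).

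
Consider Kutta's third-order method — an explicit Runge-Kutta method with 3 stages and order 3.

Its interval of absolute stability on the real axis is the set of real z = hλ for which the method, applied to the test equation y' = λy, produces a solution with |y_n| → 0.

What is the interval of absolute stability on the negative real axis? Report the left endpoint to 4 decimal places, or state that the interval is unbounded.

Set f=λy, z=hλ:
  order 3, 3-stage ⇒ R(z)=1+z+z^2/2+z^3/6
  (e.g. R(-1.28)=0.18967, |R|=0.18967)

Find x<0 with |R(x)|<1.
x=-1.28: |R|=0.1897
|R(-2.83)|=1.6031 |R(-2.16)|=0.5068 |R(-2.11)|=0.4496
Bisect:
  x_lo=-3.0219 |R|=2.0553  x_hi=-0.2921 |R|=0.7464
  mid=-1.65701 |R|=0.04244 →hi
  mid=-2.33946 |R|=0.73694 →hi
  mid=-2.68069 |R|=1.29826 →lo
  mid=-2.51008 |R|=0.99562 →hi
  mid=-2.59538 |R|=1.14113 →lo
  mid=-2.55273 |R|=1.06696 →lo
  mid=-2.53140 |R|=1.03094 →lo
  mid=-2.52074 |R|=1.01319 →lo
  ...
  [-2.51291,-2.51274] ⇒ x*=-2.5127
So |R|<1 on (-2.5127, 0).

(-2.5127, 0).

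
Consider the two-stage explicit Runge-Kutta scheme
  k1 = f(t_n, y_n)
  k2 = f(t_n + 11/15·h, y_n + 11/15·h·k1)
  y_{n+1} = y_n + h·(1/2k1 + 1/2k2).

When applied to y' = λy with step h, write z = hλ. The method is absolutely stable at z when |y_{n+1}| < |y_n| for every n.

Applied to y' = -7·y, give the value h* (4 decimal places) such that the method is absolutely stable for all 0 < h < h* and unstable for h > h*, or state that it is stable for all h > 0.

Set f=λy, z=hλ:
  k1=λy_n ⇒ h·k1=z·y_n;  k2=λ(1+11/15z)y_n ⇒ h·k2=z(1+11/15z)y_n
  y_{n+1}/y_n = 1 + 1/2z + 1/2z(1+11/15z) = 1 + z + 11/30z²
  Hence R(z) = 1 + z + 11/30z².

Find x<0 with |R(x)|<1.
x=-1.56: |R|=0.3323
R=1: x+11/30x²=0 ⇒ x=−30/11=-2.7273; min R=1−1/(4·11/30)=0.3182>−1
Confirm numerically:
  x=-2.375: |R|=0.69323 <1
  x=-1.852: |R|=0.40563 <1
  x=-1.603: |R|=0.33919 <1
  x=-3.326: |R|=1.73017 >1
  x=-3.229: |R|=1.59403 >1
Stable set (-2.7273, 0).

(-2.7273,0); λ=-7 ⇒ h* = (30/11)/7 = 0.3896.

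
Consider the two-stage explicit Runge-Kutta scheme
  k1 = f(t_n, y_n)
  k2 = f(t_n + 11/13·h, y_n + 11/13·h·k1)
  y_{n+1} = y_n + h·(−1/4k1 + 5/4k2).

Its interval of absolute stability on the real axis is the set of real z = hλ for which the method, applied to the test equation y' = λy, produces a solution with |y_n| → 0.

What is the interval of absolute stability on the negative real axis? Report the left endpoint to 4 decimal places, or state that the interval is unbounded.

(-0.9455, 0).

Set f=λy, z=hλ:
  k1=λy_n ⇒ h·k1=z·y_n;  k2=λ(1+11/13z)y_n ⇒ h·k2=z(1+11/13z)y_n
  y_{n+1}/y_n = 1 − 1/4z + 5/4z(1+11/13z) = 1 + z + 55/52z²
  ⇒ R(z) = 1 + z + 55/52z².

Solve |R(x)|<1 on ℝ⁻.
x=-0.87: |R|=0.9306
R=1: x+55/52x²=0 ⇒ x=−52/55=-0.9455; min R=1−1/(4·55/52)=0.7636>−1
Confirm numerically:
  x=-0.774: |R|=0.85964 <1
  x=-0.557: |R|=0.77115 <1
  x=-0.537: |R|=0.76801 <1
  x=-0.532: |R|=0.76735 <1
  x=-1.326: |R|=1.53372 >1
  x=-1.030: |R|=1.09211 >1
  x=-1.029: |R|=1.09093 >1
So |R|<1 on (-0.9455, 0).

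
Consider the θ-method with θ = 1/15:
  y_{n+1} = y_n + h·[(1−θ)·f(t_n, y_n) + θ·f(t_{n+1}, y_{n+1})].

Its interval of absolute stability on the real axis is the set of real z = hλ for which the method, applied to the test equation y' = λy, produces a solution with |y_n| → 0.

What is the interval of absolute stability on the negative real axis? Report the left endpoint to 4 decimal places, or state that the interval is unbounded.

Set f=λy, z=hλ:
  y_{n+1} = y_n + z·[14/15·y_n + 1/15·y_{n+1}] ⇒ (1 − 1/15z)y_{n+1} = (1 + 14/15z)y_n
  ⇒ R(z) = (1 + 14/15z)/(1 − 1/15z).

Solve |R(x)|<1 on ℝ⁻.
x=-1.35: |R|=0.2385
R=−1: 1+14/15x = −1+1/15x ⇒ -13/15x=2 ⇒ x=2/(-13/15)=-2.3077
Confirm numerically:
  x=-2.102: |R|=0.84364 <1
  x=-1.764: |R|=0.57838 <1
  x=-1.267: |R|=0.16832 <1
  x=-1.202: |R|=0.11283 <1
  x=-2.477: |R|=1.12594 >1
  x=-2.405: |R|=1.07268 >1
  x=-2.359: |R|=1.03842 >1
Stable set (-2.3077, 0).

(-2.3077, 0).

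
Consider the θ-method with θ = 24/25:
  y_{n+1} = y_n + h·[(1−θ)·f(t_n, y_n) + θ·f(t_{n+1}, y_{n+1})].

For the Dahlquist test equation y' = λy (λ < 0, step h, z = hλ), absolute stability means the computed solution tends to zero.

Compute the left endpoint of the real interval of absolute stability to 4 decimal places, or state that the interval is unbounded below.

Test eqn y'=λy, z=hλ:
  y_{n+1} = y_n + z·[1/25·y_n + 24/25·y_{n+1}] ⇒ (1 − 24/25z)y_{n+1} = (1 + 1/25z)y_n
  so R(z) = (1 + 1/25z)/(1 − 24/25z).

Boundary: |R(x)|=1, x<0.
x=-1.04: |R|=0.4796
x=-2: |R|=0.3151
x=-10: |R|=0.0566
x=-100: |R|=0.0309
θ=24/25≥1/2 ⇒ |1+1/25x|<|1−24/25x| ∀x<0 ⇒ stable on all of ℝ⁻.

interval (−∞, 0).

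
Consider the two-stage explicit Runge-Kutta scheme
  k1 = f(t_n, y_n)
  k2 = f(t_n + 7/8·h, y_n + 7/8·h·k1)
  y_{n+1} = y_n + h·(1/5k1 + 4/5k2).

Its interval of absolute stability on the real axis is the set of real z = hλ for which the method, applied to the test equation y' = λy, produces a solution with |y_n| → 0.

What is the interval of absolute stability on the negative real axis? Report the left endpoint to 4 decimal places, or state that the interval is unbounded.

Set f=λy, z=hλ:
  k1=λy_n ⇒ h·k1=z·y_n;  k2=λ(1+7/8z)y_n ⇒ h·k2=z(1+7/8z)y_n
  y_{n+1}/y_n = 1 + 1/5z + 4/5z(1+7/8z) = 1 + z + 7/10z²
  Hence R(z) = 1 + z + 7/10z².

Solve |R(x)|<1 on ℝ⁻.
x=-0.42: |R|=0.7035
R=1: x+7/10x²=0 ⇒ x=−10/7=-1.4286; min R=1−1/(4·7/10)=0.6429>−1
Confirm numerically:
  x=-1.142: |R|=0.77091 <1
  x=-1.080: |R|=0.73648 <1
  x=-0.986: |R|=0.69454 <1
  x=-0.907: |R|=0.66885 <1
  x=-1.732: |R|=1.36788 >1
  x=-1.730: |R|=1.36503 >1
  x=-1.714: |R|=1.34246 >1
Stable set (-1.4286, 0).

z∈(-1.4286,0).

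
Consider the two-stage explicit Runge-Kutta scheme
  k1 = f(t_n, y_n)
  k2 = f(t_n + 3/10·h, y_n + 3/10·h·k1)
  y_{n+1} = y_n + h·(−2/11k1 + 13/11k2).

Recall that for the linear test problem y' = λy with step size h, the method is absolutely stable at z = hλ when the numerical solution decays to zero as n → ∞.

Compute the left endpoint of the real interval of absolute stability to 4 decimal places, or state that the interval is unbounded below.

left endpoint -2.8205.

On y'=λy, z=hλ:
  k1=λy_n ⇒ h·k1=z·y_n;  k2=λ(1+3/10z)y_n ⇒ h·k2=z(1+3/10z)y_n
  y_{n+1}/y_n = 1 − 2/11z + 13/11z(1+3/10z) = 1 + z + 39/110z²
  Hence R(z) = 1 + z + 39/110z².

Need |R(x)|<1, x<0.
x=-1.3: |R|=0.2992
R=1: x+39/110x²=0 ⇒ x=−110/39=-2.8205; min R=1−1/(4·39/110)=0.2949>−1
Confirm numerically:
  x=-2.551: |R|=0.75624 <1
  x=-2.485: |R|=0.70440 <1
  x=-2.432: |R|=0.66500 <1
  x=-1.891: |R|=0.37681 <1
  x=-3.392: |R|=1.68728 >1
  x=-3.229: |R|=1.46765 >1
Interval (-2.8205, 0).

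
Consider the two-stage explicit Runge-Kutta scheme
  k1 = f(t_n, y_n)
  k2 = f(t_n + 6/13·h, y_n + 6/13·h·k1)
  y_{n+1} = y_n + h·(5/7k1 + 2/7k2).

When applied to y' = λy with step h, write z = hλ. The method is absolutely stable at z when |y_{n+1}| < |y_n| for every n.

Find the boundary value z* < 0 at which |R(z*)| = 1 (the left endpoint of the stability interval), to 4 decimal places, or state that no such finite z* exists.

On y'=λy, z=hλ:
  k1=λy_n ⇒ h·k1=z·y_n;  k2=λ(1+6/13z)y_n ⇒ h·k2=z(1+6/13z)y_n
  y_{n+1}/y_n = 1 + 5/7z + 2/7z(1+6/13z) = 1 + z + 12/91z²
  so R(z) = 1 + z + 12/91z².

Need |R(x)|<1, x<0.
x=-1.76: |R|=0.3515
R=1: x+12/91x²=0 ⇒ x=−91/12=-7.5833; min R=1−1/(4·12/91)=-0.8958>−1
Confirm numerically:
  x=-6.789: |R|=0.28887 <1
  x=-4.084: |R|=0.88456 <1
  x=-3.997: |R|=0.89027 <1
  x=-8.026: |R|=1.46851 >1
  x=-7.809: |R|=1.23238 >1
So |R|<1 on (-7.5833, 0).

left endpoint -7.5833.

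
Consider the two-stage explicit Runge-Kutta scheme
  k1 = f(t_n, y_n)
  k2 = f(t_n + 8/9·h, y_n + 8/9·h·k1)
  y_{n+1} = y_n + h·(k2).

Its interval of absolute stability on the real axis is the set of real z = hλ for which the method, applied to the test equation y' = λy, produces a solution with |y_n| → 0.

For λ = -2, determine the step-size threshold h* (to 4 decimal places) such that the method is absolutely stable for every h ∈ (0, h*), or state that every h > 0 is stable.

(-1.1250,0); λ=-2 ⇒ h* = (9/8)/2 = 0.5625.

Test eqn y'=λy, z=hλ:
  k1=λy_n ⇒ h·k1=z·y_n;  k2=λ(1+8/9z)y_n ⇒ h·k2=z(1+8/9z)y_n
  y_{n+1}/y_n = 1 + z(1+8/9z) = 1 + z + 8/9z²
  R(z) = 1 + z + 8/9z².

Solve |R(x)|<1 on ℝ⁻.
x=-1.22: |R|=1.1030
R=1: x+8/9x²=0 ⇒ x=−9/8=-1.1250; min R=1−1/(4·8/9)=0.7188>−1
Confirm numerically:
  x=-0.743: |R|=0.74771 <1
  x=-0.719: |R|=0.74052 <1
  x=-0.713: |R|=0.73888 <1
  x=-1.539: |R|=1.56635 >1
  x=-1.373: |R|=1.30267 >1
  x=-1.270: |R|=1.16369 >1
Stable set (-1.1250, 0).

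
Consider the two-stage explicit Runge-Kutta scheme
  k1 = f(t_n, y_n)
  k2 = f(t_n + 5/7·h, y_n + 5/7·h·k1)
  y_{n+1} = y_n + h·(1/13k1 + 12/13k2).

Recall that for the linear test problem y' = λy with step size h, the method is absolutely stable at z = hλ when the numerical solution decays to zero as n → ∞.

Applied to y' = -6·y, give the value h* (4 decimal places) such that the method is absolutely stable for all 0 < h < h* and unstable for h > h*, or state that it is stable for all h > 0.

With y'=λy (z=hλ):
  k1=λy_n ⇒ h·k1=z·y_n;  k2=λ(1+5/7z)y_n ⇒ h·k2=z(1+5/7z)y_n
  y_{n+1}/y_n = 1 + 1/13z + 12/13z(1+5/7z) = 1 + z + 60/91z²
  Hence R(z) = 1 + z + 60/91z².

Solve |R(x)|<1 on ℝ⁻.
x=-1.35: |R|=0.8516
R=1: x+60/91x²=0 ⇒ x=−91/60=-1.5167; min R=1−1/(4·60/91)=0.6208>−1
Confirm numerically:
  x=-1.363: |R|=0.86190 <1
  x=-0.889: |R|=0.63209 <1
  x=-0.758: |R|=0.62083 <1
  x=-0.731: |R|=0.62133 <1
  x=-2.096: |R|=1.80063 >1
  x=-1.843: |R|=1.39655 >1
  x=-1.659: |R|=1.15569 >1
Stable set (-1.5167, 0).

(-1.5167,0); λ=-6 ⇒ h* = (91/60)/6 = 0.2528.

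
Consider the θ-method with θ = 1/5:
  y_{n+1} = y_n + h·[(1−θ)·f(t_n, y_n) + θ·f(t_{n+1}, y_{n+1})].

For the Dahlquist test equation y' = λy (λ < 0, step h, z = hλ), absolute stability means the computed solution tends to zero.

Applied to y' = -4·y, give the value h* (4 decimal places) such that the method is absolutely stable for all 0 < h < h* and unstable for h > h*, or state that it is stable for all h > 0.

(-3.3333,0); λ=-4 ⇒ h* = (10/3)/4 = 0.8333.

On y'=λy, z=hλ:
  y_{n+1} = y_n + z·[4/5·y_n + 1/5·y_{n+1}] ⇒ (1 − 1/5z)y_{n+1} = (1 + 4/5z)y_n
  R(z) = (1 + 4/5z)/(1 − 1/5z).

Boundary: |R(x)|=1, x<0.
x=-0.48: |R|=0.5620
R=−1: 1+4/5x = −1+1/5x ⇒ -3/5x=2 ⇒ x=2/(-3/5)=-3.3333
Confirm numerically:
  x=-3.138: |R|=0.92799 <1
  x=-3.046: |R|=0.89287 <1
  x=-1.580: |R|=0.20061 <1
  x=-3.684: |R|=1.12114 >1
  x=-3.450: |R|=1.04142 >1
  x=-3.403: |R|=1.02487 >1
Interval (-3.3333, 0).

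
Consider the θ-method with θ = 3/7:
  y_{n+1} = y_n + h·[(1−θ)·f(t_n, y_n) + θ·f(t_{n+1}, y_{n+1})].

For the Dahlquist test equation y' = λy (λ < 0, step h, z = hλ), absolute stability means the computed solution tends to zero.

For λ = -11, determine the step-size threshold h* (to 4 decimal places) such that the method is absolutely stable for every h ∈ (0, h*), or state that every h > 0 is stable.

(-14.0000,0); λ=-11 ⇒ h* = (14)/11 = 1.2727.

Test eqn y'=λy, z=hλ:
  y_{n+1} = y_n + z·[4/7·y_n + 3/7·y_{n+1}] ⇒ (1 − 3/7z)y_{n+1} = (1 + 4/7z)y_n
  R(z) = (1 + 4/7z)/(1 − 3/7z).

Find x<0 with |R(x)|<1.
x=-0.5: |R|=0.5882
R=−1: 1+4/7x = −1+3/7x ⇒ -1/7x=2 ⇒ x=2/(-1/7)=-14.0000
Confirm numerically:
  x=-12.424: |R|=0.96440 <1
  x=-10.307: |R|=0.90261 <1
  x=-8.938: |R|=0.85030 <1
  x=-8.753: |R|=0.84224 <1
  x=-14.292: |R|=1.00585 >1
  x=-14.240: |R|=1.00483 >1
  x=-14.147: |R|=1.00297 >1
Interval (-14.0000, 0).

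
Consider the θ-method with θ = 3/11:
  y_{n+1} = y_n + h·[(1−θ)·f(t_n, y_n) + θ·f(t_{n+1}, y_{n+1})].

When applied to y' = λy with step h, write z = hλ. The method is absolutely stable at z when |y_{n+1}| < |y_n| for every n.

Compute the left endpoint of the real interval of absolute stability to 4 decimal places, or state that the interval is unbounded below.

z* = -4.4000.

Set f=λy, z=hλ:
  y_{n+1} = y_n + z·[8/11·y_n + 3/11·y_{n+1}] ⇒ (1 − 3/11z)y_{n+1} = (1 + 8/11z)y_n
  R(z) = (1 + 8/11z)/(1 − 3/11z).

Need |R(x)|<1, x<0.
x=-1.77: |R|=0.1937
R=−1: 1+8/11x = −1+3/11x ⇒ -5/11x=2 ⇒ x=2/(-5/11)=-4.4000
Confirm numerically:
  x=-3.745: |R|=0.85271 <1
  x=-2.898: |R|=0.61867 <1
  x=-2.504: |R|=0.48790 <1
  x=-1.905: |R|=0.25366 <1
  x=-4.944: |R|=1.10530 >1
  x=-4.762: |R|=1.07158 >1
  x=-4.549: |R|=1.03023 >1
So |R|<1 on (-4.4000, 0).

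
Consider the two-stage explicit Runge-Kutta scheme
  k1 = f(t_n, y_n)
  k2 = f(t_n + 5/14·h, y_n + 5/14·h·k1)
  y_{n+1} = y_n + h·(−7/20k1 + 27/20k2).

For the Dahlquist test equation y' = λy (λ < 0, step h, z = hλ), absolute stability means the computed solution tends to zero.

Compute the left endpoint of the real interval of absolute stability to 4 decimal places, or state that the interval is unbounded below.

On y'=λy, z=hλ:
  k1=λy_n ⇒ h·k1=z·y_n;  k2=λ(1+5/14z)y_n ⇒ h·k2=z(1+5/14z)y_n
  y_{n+1}/y_n = 1 − 7/20z + 27/20z(1+5/14z) = 1 + z + 27/56z²
  R(z) = 1 + z + 27/56z².

Solve |R(x)|<1 on ℝ⁻.
x=-0.5: |R|=0.6205
R=1: x+27/56x²=0 ⇒ x=−56/27=-2.0741; min R=1−1/(4·27/56)=0.4815>−1
Confirm numerically:
  x=-1.667: |R|=0.67282 <1
  x=-1.260: |R|=0.50545 <1
  x=-1.157: |R|=0.48842 <1
  x=-0.866: |R|=0.49559 <1
  x=-2.343: |R|=1.30380 >1
  x=-2.149: |R|=1.07763 >1
So |R|<1 on (-2.0741, 0).

z* = -2.0741.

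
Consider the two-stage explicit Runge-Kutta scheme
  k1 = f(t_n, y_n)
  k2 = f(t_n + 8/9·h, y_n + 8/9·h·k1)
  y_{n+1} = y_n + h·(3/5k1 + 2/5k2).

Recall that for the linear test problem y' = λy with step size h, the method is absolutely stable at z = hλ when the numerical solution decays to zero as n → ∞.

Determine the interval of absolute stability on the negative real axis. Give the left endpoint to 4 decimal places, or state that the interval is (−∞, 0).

On y'=λy, z=hλ:
  k1=λy_n ⇒ h·k1=z·y_n;  k2=λ(1+8/9z)y_n ⇒ h·k2=z(1+8/9z)y_n
  y_{n+1}/y_n = 1 + 3/5z + 2/5z(1+8/9z) = 1 + z + 16/45z²
  Hence R(z) = 1 + z + 16/45z².

Find x<0 with |R(x)|<1.
x=-0.5: |R|=0.5889
R=1: x+16/45x²=0 ⇒ x=−45/16=-2.8125; min R=1−1/(4·16/45)=0.2969>−1
Confirm numerically:
  x=-2.413: |R|=0.65725 <1
  x=-2.328: |R|=0.59896 <1
  x=-2.276: |R|=0.56584 <1
  x=-1.323: |R|=0.29934 <1
  x=-3.207: |R|=1.44984 >1
  x=-3.121: |R|=1.34234 >1
Interval (-2.8125, 0).

(-2.8125, 0).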